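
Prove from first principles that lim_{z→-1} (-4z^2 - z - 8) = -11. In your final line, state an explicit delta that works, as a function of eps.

delta = min(1, eps/11)

Suppose eps > 0. We want delta > 0 such that 0 < |z + 1| < delta implies |(-4z^2 - z - 8) + 11| < eps.
(-4z^2 - z - 8) + 11 = -4z^2 - z + 3 = (z + 1)(-4z + 3).
So |(-4z^2 - z - 8) + 11| = |z + 1|·|-4z + 3|.
Require delta ≤ 1. Then |z + 1| < 1 gives |z| < 2, and by the triangle inequality |-4z + 3| ≤ 4·2 + 3 = 11.
Hence |(-4z^2 - z - 8) + 11| ≤ 11|z + 1| < eps provided |z + 1| < eps/11.
Take delta = min(1, eps/11). Then 0 < |z + 1| < delta gives both |z + 1| < 1 and |z + 1| < eps/11, so |(-4z^2 - z - 8) + 11| < eps.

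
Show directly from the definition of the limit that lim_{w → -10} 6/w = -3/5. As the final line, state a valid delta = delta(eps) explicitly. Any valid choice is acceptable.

Let eps > 0 be given. We seek delta > 0 such that 0 < |w + 10| < delta implies |6/w + 3/5| < eps.
|6/w + 3/5| = 6·|-10 − w|/(10·|w|) = 6|w + 10|/(10|w|).
Require delta ≤ 5 so that |w| > 10 − 5 = 5, hence 10|w| > 50.
Then |6/w + 3/5| < 6|w + 10|/50, which is < eps when |w + 10| < (25/3)eps.
Take delta = min(5, (25/3)eps). Then 0 < |w + 10| < delta gives both |w + 10| < 5 and |w + 10| < (25/3)eps, so |6/w + 3/5| < eps.

delta = min(5, (25/3)eps)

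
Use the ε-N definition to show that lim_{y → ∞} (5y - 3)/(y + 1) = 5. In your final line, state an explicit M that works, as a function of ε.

Suppose ε > 0. We seek M > 0 such that y > M implies |(5y - 3)/(y + 1) − 5| < ε.
(5y - 3)/(y + 1) − 5 = ((5y - 3) − 5(y + 1)) / ((y + 1)) = -8/((y + 1)).
For y > 0 we have y + 1 > y, so |(5y - 3)/(y + 1) − 5| = 8/((y + 1)) < 8/(y) = 8/y.
Thus |(5y - 3)/(y + 1) − 5| < ε whenever y > 8/ε.
Take M = 8/ε. If y > M then |(5y - 3)/(y + 1) − 5| < 8/y < ε.

M = 8/ε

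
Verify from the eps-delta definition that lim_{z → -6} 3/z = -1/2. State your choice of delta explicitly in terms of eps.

Suppose eps > 0. We seek delta > 0 such that 0 < |z + 6| < delta implies |3/z + 1/2| < eps.
|3/z + 1/2| = 3·|-6 − z|/(6·|z|) = 3|z + 6|/(6|z|).
Require delta ≤ 3 so that |z| > 6 − 3 = 3, hence 6|z| > 18.
Then |3/z + 1/2| < 3|z + 6|/18, which is < eps when |z + 6| < 6eps.
Take delta = min(3, 6eps). Then 0 < |z + 6| < delta gives both |z + 6| < 3 and |z + 6| < 6eps, so |3/z + 1/2| < eps.

delta = min(3, 6eps)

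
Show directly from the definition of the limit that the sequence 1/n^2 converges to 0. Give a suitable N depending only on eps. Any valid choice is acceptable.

Suppose eps > 0. For n ≥ 1, |1/n^2 − 0| = 1/n^2.
1/n^2 < eps ⇔ n^2 > 1/eps ⇔ n > (1/eps)^{1/2}.
Take N = (1/eps)^{1/2}. Then n > N implies 1/n^2 < eps.

N = (1/eps)^{1/2}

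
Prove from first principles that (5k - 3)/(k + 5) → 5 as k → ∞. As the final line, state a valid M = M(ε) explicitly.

Let ε > 0 be given. For k ≥ 1, |(5k - 3)/(k + 5) − 5| = |-28|/((k + 5)) = 28/((k + 5)).
Since k + 5 ≥ k for k ≥ 1, this is ≤ 28/(k) = 28/k.
So |(5k - 3)/(k + 5) − 5| < ε whenever k > 28/ε.
Take M = 28/ε. If k > M then |(5k - 3)/(k + 5) − 5| ≤ 28/k < ε.

M = 28/ε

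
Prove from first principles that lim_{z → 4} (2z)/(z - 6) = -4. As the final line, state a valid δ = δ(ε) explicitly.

δ = min(1, (1/6)ε)

Suppose ε > 0. We want δ > 0 with 0 < |z − 4| < δ ⇒ |(2z)/(z - 6) + 4| < ε.
Combining over a common denominator, (2z)/(z - 6) + 4 = [(2z)·(-2) − 8·(z - 6)] / [(-2)·(z - 6)] = -12(z − 4) / ((-2)(z - 6)).
So |(2z)/(z - 6) + 4| = 12|z − 4| / (2·|z − 6|).
Restrict δ ≤ 1. Then |z − 4| < 1 gives |z − 6| = |(z − 4) + (-2)| ≥ 2 − 1 = 1.
Hence |(2z)/(z - 6) + 4| < 12|z − 4|/(2·1) = 6|z − 4|, which is < ε once |z − 4| < (1/6)ε.
Take δ = min(1, (1/6)ε). Then 0 < |z − 4| < δ forces both bounds, so |(2z)/(z - 6) + 4| < ε.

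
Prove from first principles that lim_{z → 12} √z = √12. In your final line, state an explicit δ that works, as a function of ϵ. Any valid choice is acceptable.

δ = min(12, √12·ϵ)

Let ϵ > 0 be given. We want δ > 0 such that 0 < |z − 12| < δ implies |√z − √12| < ϵ.
Multiplying by the conjugate, |√z − √12| = |z − 12|/(√z + √12).
Restrict δ ≤ 12 so that |z − 12| < 12 forces z > 0, and then √z + √12 > √12.
Hence |√z − √12| < |z − 12|/√12, which is < ϵ once |z − 12| < √12·ϵ.
Take δ = min(12, √12·ϵ). If 0 < |z − 12| < δ then z > 0 and |√z − √12| < |z − 12|/√12 < ϵ.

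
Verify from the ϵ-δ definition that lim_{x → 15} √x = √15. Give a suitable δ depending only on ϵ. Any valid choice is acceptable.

δ = min(15, √15·ϵ)

Fix ϵ > 0. We want δ > 0 such that 0 < |x − 15| < δ implies |√x − √15| < ϵ.
Rationalise: √x − √15 = (x − 15)/(√x + √15), so |√x − √15| = |x − 15|/(√x + √15).
Restrict δ ≤ 15 so that |x − 15| < 15 forces x > 0, and then √x + √15 > √15.
Hence |√x − √15| < |x − 15|/√15, which is < ϵ once |x − 15| < √15·ϵ.
Take δ = min(15, √15·ϵ). If 0 < |x − 15| < δ then x > 0 and |√x − √15| < |x − 15|/√15 < ϵ.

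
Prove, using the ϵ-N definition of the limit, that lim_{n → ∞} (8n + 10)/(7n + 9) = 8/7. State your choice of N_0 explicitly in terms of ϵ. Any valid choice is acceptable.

Let ϵ > 0 be given. For n ≥ 1, |(8n + 10)/(7n + 9) − (8/7)| = |-2|/(7(7n + 9)) = 2/(7(7n + 9)).
Since 7n + 9 ≥ 7n for n ≥ 1, this is ≤ 2/(7·7n) = (2/49)/n.
So |(8n + 10)/(7n + 9) − (8/7)| < ϵ whenever n > (2/49)/ϵ.
Take N_0 = (2/49)/ϵ. If n > N_0 then |(8n + 10)/(7n + 9) − (8/7)| ≤ (2/49)/n < ϵ.

N_0 = (2/49)/ϵ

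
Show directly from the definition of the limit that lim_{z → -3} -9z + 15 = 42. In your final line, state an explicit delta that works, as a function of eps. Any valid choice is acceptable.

delta = eps/9

Let eps > 0. We need delta > 0 so that 0 < |z + 3| < delta implies |(-9z + 15) − 42| < eps.
|(-9z + 15) − 42| = |-9z - 27| = 9|z + 3|.
So 9|z + 3| < eps exactly when |z + 3| < eps/9.
Take delta = eps/9. If 0 < |z + 3| < delta then |(-9z + 15) − 42| = 9|z + 3| < 9·(eps/9) = eps.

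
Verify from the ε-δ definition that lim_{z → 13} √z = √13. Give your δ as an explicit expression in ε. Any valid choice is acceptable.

δ = min(13, √13·ε)

Let ε > 0. We want δ > 0 such that 0 < |z − 13| < δ implies |√z − √13| < ε.
Rationalise: √z − √13 = (z − 13)/(√z + √13), so |√z − √13| = |z − 13|/(√z + √13).
Restrict δ ≤ 13 so that |z − 13| < 13 forces z > 0, and then √z + √13 > √13.
Hence |√z − √13| < |z − 13|/√13, which is < ε once |z − 13| < √13·ε.
Take δ = min(13, √13·ε). If 0 < |z − 13| < δ then z > 0 and |√z − √13| < |z − 13|/√13 < ε.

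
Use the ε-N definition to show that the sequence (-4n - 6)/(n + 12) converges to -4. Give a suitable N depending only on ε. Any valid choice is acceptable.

N = 42/ε

Let ε > 0. For n ≥ 1, |(-4n - 6)/(n + 12) + 4| = |42|/((n + 12)) = 42/((n + 12)).
Since n + 12 ≥ n for n ≥ 1, this is ≤ 42/(n) = 42/n.
So |(-4n - 6)/(n + 12) + 4| < ε whenever n > 42/ε.
Take N = 42/ε. If n > N then |(-4n - 6)/(n + 12) + 4| ≤ 42/n < ε.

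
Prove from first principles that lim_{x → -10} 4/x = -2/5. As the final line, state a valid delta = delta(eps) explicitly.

delta = min(5, (25/2)eps)

Fix eps > 0. We seek delta > 0 such that 0 < |x + 10| < delta implies |4/x + 2/5| < eps.
|4/x + 2/5| = 4·|-10 − x|/(10·|x|) = 4|x + 10|/(10|x|).
Restrict delta ≤ 5. Then |x + 10| < 5 gives |x| > 5, so 10|x| > 50.
Then |4/x + 2/5| < 4|x + 10|/50, which is < eps when |x + 10| < (25/2)eps.
Take delta = min(5, (25/2)eps). Then 0 < |x + 10| < delta gives both |x + 10| < 5 and |x + 10| < (25/2)eps, so |4/x + 2/5| < eps.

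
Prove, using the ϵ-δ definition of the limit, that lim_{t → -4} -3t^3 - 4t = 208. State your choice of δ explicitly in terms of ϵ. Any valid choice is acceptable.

Let ϵ > 0. We want δ > 0 such that 0 < |t + 4| < δ implies |(-3t^3 - 4t) − 208| < ϵ.
(-3t^3 - 4t) − 208 = -3t^3 - 4t - 208 = (t + 4)(-3t^2 + 12t - 52).
So |(-3t^3 - 4t) − 208| = |t + 4|·|-3t^2 + 12t - 52|.
Require δ ≤ 2. Then |t + 4| < 2 gives |t| < 6, and by the triangle inequality |-3t^2 + 12t - 52| ≤ 3·6^2 + 12·6 + 52 = 232.
Hence |(-3t^3 - 4t) − 208| ≤ 232|t + 4| < ϵ provided |t + 4| < ϵ/232.
Take δ = min(2, ϵ/232). Then 0 < |t + 4| < δ gives both |t + 4| < 2 and |t + 4| < ϵ/232, so |(-3t^3 - 4t) − 208| < ϵ.

δ = min(2, ϵ/232)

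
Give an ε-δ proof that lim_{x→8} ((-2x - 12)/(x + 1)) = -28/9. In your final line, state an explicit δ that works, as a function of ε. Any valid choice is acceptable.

δ = min(9/2, (81/20)ε)

Suppose ε > 0. We want δ > 0 with 0 < |x − 8| < δ ⇒ |(-2x - 12)/(x + 1) + 28/9| < ε.
Combining over a common denominator, (-2x - 12)/(x + 1) + 28/9 = [(-2x - 12)·9 − (-28)·(x + 1)] / [9·(x + 1)] = 10(x − 8) / (9(x + 1)).
So |(-2x - 12)/(x + 1) + 28/9| = 10|x − 8| / (9·|x + 1|).
Restrict δ ≤ 9/2. Then |x − 8| < 9/2 gives |x + 1| = |(x − 8) + 9| ≥ 9 − 9/2 = 9/2.
Hence |(-2x - 12)/(x + 1) + 28/9| < 10|x − 8|/(9·(9/2)) = (20/81)|x − 8|, which is < ε once |x − 8| < (81/20)ε.
Take δ = min(9/2, (81/20)ε). Then 0 < |x − 8| < δ forces both bounds, so |(-2x - 12)/(x + 1) + 28/9| < ε.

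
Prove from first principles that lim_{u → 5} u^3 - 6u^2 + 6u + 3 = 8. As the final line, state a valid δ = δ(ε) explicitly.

Fix ε > 0. We want δ > 0 such that 0 < |u − 5| < δ implies |(u^3 - 6u^2 + 6u + 3) − 8| < ε.
(u^3 - 6u^2 + 6u + 3) − 8 = u^3 - 6u^2 + 6u - 5 = (u − 5)(u^2 - u + 1).
So |(u^3 - 6u^2 + 6u + 3) − 8| = |u − 5|·|u^2 - u + 1|.
Require δ ≤ 1. Then |u − 5| < 1 gives |u| < 6, and by the triangle inequality |u^2 - u + 1| ≤ 6^2 + 6 + 1 = 43.
Hence |(u^3 - 6u^2 + 6u + 3) − 8| ≤ 43|u − 5| < ε provided |u − 5| < ε/43.
Take δ = min(1, ε/43). Then 0 < |u − 5| < δ gives both |u − 5| < 1 and |u − 5| < ε/43, so |(u^3 - 6u^2 + 6u + 3) − 8| < ε.

δ = min(1, ε/43)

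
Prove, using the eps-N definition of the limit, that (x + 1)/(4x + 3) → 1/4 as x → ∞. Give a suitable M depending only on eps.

Fix eps > 0. We seek M > 0 such that x > M implies |(x + 1)/(4x + 3) − (1/4)| < eps.
(x + 1)/(4x + 3) − (1/4) = (4(x + 1) − (4x + 3)) / (4(4x + 3)) = 1/(4(4x + 3)).
For x > 0 we have 4x + 3 > 4x, so |(x + 1)/(4x + 3) − (1/4)| = 1/(4(4x + 3)) < 1/(4·4x) = (1/16)/x.
Thus |(x + 1)/(4x + 3) − (1/4)| < eps whenever x > (1/16)/eps.
Take M = (1/16)/eps. If x > M then |(x + 1)/(4x + 3) − (1/4)| < (1/16)/x < eps.

M = (1/16)/eps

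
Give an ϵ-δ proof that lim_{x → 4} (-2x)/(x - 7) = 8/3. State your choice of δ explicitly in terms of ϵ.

Fix ϵ > 0. We want δ > 0 with 0 < |x − 4| < δ ⇒ |(-2x)/(x - 7) − (8/3)| < ϵ.
Combining over a common denominator, (-2x)/(x - 7) − (8/3) = [(-2x)·(-3) − (-8)·(x - 7)] / [(-3)·(x - 7)] = 14(x − 4) / ((-3)(x - 7)).
So |(-2x)/(x - 7) − (8/3)| = 14|x − 4| / (3·|x − 7|).
Restrict δ ≤ 3/2. Then |x − 4| < 3/2 gives |x − 7| = |(x − 4) + (-3)| ≥ 3 − 3/2 = 3/2.
Hence |(-2x)/(x - 7) − (8/3)| < 14|x − 4|/(3·(3/2)) = (28/9)|x − 4|, which is < ϵ once |x − 4| < (9/28)ϵ.
Take δ = min(3/2, (9/28)ϵ). Then 0 < |x − 4| < δ forces both bounds, so |(-2x)/(x - 7) − (8/3)| < ϵ.

δ = min(3/2, (9/28)ϵ)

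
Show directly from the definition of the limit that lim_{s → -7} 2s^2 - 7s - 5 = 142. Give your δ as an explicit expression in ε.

Let ε > 0. We want δ > 0 such that 0 < |s + 7| < δ implies |(2s^2 - 7s - 5) − 142| < ε.
(2s^2 - 7s - 5) − 142 = 2s^2 - 7s - 147 = (s + 7)(2s - 21).
So |(2s^2 - 7s - 5) − 142| = |s + 7|·|2s - 21|.
Assume first that |s + 7| < 1, so |s| < 8. Then |2s - 21| ≤ 2·8 + 21 = 37.
Hence |(2s^2 - 7s - 5) − 142| ≤ 37|s + 7| < ε provided |s + 7| < ε/37.
Choosing δ = min(1, ε/37) ensures both conditions, hence |(2s^2 - 7s - 5) − 142| < ε.

δ = min(1, ε/37)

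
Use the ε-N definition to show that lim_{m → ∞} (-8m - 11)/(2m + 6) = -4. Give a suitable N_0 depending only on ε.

N_0 = (13/2)/ε

Let ε > 0 be given. For m ≥ 1, |(-8m - 11)/(2m + 6) + 4| = |26|/(2(2m + 6)) = 26/(2(2m + 6)).
Since 2m + 6 ≥ 2m for m ≥ 1, this is ≤ 26/(2·2m) = (13/2)/m.
So |(-8m - 11)/(2m + 6) + 4| < ε whenever m > (13/2)/ε.
Take N_0 = (13/2)/ε. If m > N_0 then |(-8m - 11)/(2m + 6) + 4| ≤ (13/2)/m < ε.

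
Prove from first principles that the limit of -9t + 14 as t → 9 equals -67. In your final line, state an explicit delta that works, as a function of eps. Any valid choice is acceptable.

Suppose eps > 0. We need delta > 0 so that 0 < |t − 9| < delta implies |(-9t + 14) + 67| < eps.
|(-9t + 14) + 67| = |-9t + 81| = 9|t − 9|.
So 9|t − 9| < eps exactly when |t − 9| < eps/9.
Take delta = eps/9. If 0 < |t − 9| < delta then |(-9t + 14) + 67| = 9|t − 9| < 9·(eps/9) = eps.

delta = eps/9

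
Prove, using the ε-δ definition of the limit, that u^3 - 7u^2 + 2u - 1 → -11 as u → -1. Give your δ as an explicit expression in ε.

Let ε > 0 be given. We want δ > 0 such that 0 < |u + 1| < δ implies |(u^3 - 7u^2 + 2u - 1) + 11| < ε.
(u^3 - 7u^2 + 2u - 1) + 11 = u^3 - 7u^2 + 2u + 10 = (u + 1)(u^2 - 8u + 10).
So |(u^3 - 7u^2 + 2u - 1) + 11| = |u + 1|·|u^2 - 8u + 10|.
Assume first that |u + 1| < 1, so |u| < 2. Then |u^2 - 8u + 10| ≤ 2^2 + 8·2 + 10 = 30.
Hence |(u^3 - 7u^2 + 2u - 1) + 11| ≤ 30|u + 1| < ε provided |u + 1| < ε/30.
Take δ = min(1, ε/30). Then 0 < |u + 1| < δ gives both |u + 1| < 1 and |u + 1| < ε/30, so |(u^3 - 7u^2 + 2u - 1) + 11| < ε.

δ = min(1, ε/30)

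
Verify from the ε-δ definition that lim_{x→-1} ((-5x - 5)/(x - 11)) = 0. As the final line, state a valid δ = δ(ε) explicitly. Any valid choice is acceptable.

Let ε > 0. We want δ > 0 with 0 < |x + 1| < δ ⇒ |(-5x - 5)/(x - 11) − 0| < ε.
Combining over a common denominator, (-5x - 5)/(x - 11) − 0 = [(-5x - 5)·(-12) − 0·(x - 11)] / [(-12)·(x - 11)] = 60(x + 1) / ((-12)(x - 11)).
So |(-5x - 5)/(x - 11) − 0| = 60|x + 1| / (12·|x − 11|).
Restrict δ ≤ 6. Then |x + 1| < 6 gives |x − 11| = |(x + 1) + (-12)| ≥ 12 − 6 = 6.
Hence |(-5x - 5)/(x - 11) − 0| < 60|x + 1|/(12·6) = (5/6)|x + 1|, which is < ε once |x + 1| < (6/5)ε.
Take δ = min(6, (6/5)ε). Then 0 < |x + 1| < δ forces both bounds, so |(-5x - 5)/(x - 11) − 0| < ε.

δ = min(6, (6/5)ε)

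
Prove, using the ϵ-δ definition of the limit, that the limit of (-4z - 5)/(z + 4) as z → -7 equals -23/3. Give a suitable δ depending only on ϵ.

Let ϵ > 0 be given. We want δ > 0 with 0 < |z + 7| < δ ⇒ |(-4z - 5)/(z + 4) + 23/3| < ϵ.
Combining over a common denominator, (-4z - 5)/(z + 4) + 23/3 = [(-4z - 5)·(-3) − 23·(z + 4)] / [(-3)·(z + 4)] = -11(z + 7) / ((-3)(z + 4)).
So |(-4z - 5)/(z + 4) + 23/3| = 11|z + 7| / (3·|z + 4|).
Require δ ≤ 3/2, so |z + 4| ≥ |-3| − |z + 7| > 3 − 3/2 = 3/2.
Hence |(-4z - 5)/(z + 4) + 23/3| < 11|z + 7|/(3·(3/2)) = (22/9)|z + 7|, which is < ϵ once |z + 7| < (9/22)ϵ.
Take δ = min(3/2, (9/22)ϵ). Then 0 < |z + 7| < δ forces both bounds, so |(-4z - 5)/(z + 4) + 23/3| < ϵ.

δ = min(3/2, (9/22)ϵ)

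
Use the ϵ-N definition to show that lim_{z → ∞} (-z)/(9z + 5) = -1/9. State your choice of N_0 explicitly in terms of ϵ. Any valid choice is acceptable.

N_0 = (5/81)/ϵ

Let ϵ > 0 be given. We seek N_0 > 0 such that z > N_0 implies |(-z)/(9z + 5) + 1/9| < ϵ.
(-z)/(9z + 5) + 1/9 = (9(-z) − (-1)(9z + 5)) / (9(9z + 5)) = 5/(9(9z + 5)).
For z > 0 we have 9z + 5 > 9z, so |(-z)/(9z + 5) + 1/9| = 5/(9(9z + 5)) < 5/(9·9z) = (5/81)/z.
Thus |(-z)/(9z + 5) + 1/9| < ϵ whenever z > (5/81)/ϵ.
Take N_0 = (5/81)/ϵ. If z > N_0 then |(-z)/(9z + 5) + 1/9| < (5/81)/z < ϵ.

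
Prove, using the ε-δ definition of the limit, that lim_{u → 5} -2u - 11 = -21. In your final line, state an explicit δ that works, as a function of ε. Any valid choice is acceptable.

δ = ε/2

Let ε > 0 be given. We need δ > 0 so that 0 < |u − 5| < δ implies |(-2u - 11) + 21| < ε.
|(-2u - 11) + 21| = |-2u + 10| = 2|u − 5|.
So 2|u − 5| < ε exactly when |u − 5| < ε/2.
Take δ = ε/2. If 0 < |u − 5| < δ then |(-2u - 11) + 21| = 2|u − 5| < 2·(ε/2) = ε.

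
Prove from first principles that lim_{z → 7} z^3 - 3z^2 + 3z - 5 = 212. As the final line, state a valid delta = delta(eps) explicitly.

Suppose eps > 0. We want delta > 0 such that 0 < |z − 7| < delta implies |(z^3 - 3z^2 + 3z - 5) − 212| < eps.
(z^3 - 3z^2 + 3z - 5) − 212 = z^3 - 3z^2 + 3z - 217 = (z − 7)(z^2 + 4z + 31).
So |(z^3 - 3z^2 + 3z - 5) − 212| = |z − 7|·|z^2 + 4z + 31|.
Require delta ≤ 1. Then |z − 7| < 1 gives |z| < 8, and by the triangle inequality |z^2 + 4z + 31| ≤ 8^2 + 4·8 + 31 = 127.
Hence |(z^3 - 3z^2 + 3z - 5) − 212| ≤ 127|z − 7| < eps provided |z − 7| < eps/127.
Choosing delta = min(1, eps/127) ensures both conditions, hence |(z^3 - 3z^2 + 3z - 5) − 212| < eps.

delta = min(1, eps/127)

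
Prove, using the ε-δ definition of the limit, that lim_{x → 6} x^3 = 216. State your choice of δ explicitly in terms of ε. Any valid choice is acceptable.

Let ε > 0. We seek δ > 0 with 0 < |x − 6| < δ ⇒ |x^3 − 216| < ε.
Factor: x^3 − 216 = (x − 6)(x^2 + 6x + 36), so |x^3 − 216| = |x − 6|·|x^2 + 6x + 36|.
Restrict δ ≤ 2. Then |x − 6| < 2 gives |x| < 8, so by the triangle inequality |x^2 + 6x + 36| ≤ 8^2 + 6·8 + 36 = 148.
Hence |x^3 − 216| ≤ 148|x − 6|, which is < ε once |x − 6| < ε/148.
Take δ = min(2, ε/148). If 0 < |x − 6| < δ then both bounds hold and |x^3 − 216| ≤ 148|x − 6| < 148·(ε/148) = ε.

δ = min(2, ε/148)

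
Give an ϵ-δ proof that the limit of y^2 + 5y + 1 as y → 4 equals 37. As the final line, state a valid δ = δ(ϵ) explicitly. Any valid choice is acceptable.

δ = min(1, ϵ/14)

Fix ϵ > 0. We want δ > 0 such that 0 < |y − 4| < δ implies |(y^2 + 5y + 1) − 37| < ϵ.
(y^2 + 5y + 1) − 37 = y^2 + 5y - 36 = (y − 4)(y + 9).
So |(y^2 + 5y + 1) − 37| = |y − 4|·|y + 9|.
Require δ ≤ 1. Then |y − 4| < 1 gives |y| < 5, and by the triangle inequality |y + 9| ≤ 5 + 9 = 14.
Hence |(y^2 + 5y + 1) − 37| ≤ 14|y − 4| < ϵ provided |y − 4| < ϵ/14.
Choosing δ = min(1, ϵ/14) ensures both conditions, hence |(y^2 + 5y + 1) − 37| < ϵ.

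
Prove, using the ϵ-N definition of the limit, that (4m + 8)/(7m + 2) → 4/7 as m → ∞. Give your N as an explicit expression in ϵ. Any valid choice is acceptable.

Suppose ϵ > 0. For m ≥ 1, |(4m + 8)/(7m + 2) − (4/7)| = |48|/(7(7m + 2)) = 48/(7(7m + 2)).
Since 7m + 2 ≥ 7m for m ≥ 1, this is ≤ 48/(7·7m) = (48/49)/m.
So |(4m + 8)/(7m + 2) − (4/7)| < ϵ whenever m > (48/49)/ϵ.
Take N = (48/49)/ϵ. If m > N then |(4m + 8)/(7m + 2) − (4/7)| ≤ (48/49)/m < ϵ.

N = (48/49)/ϵ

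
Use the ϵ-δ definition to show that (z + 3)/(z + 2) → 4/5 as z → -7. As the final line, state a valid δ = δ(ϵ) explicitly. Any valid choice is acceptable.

δ = min(5/2, (25/2)ϵ)

Fix ϵ > 0. We want δ > 0 with 0 < |z + 7| < δ ⇒ |(z + 3)/(z + 2) − (4/5)| < ϵ.
Combining over a common denominator, (z + 3)/(z + 2) − (4/5) = [(z + 3)·(-5) − (-4)·(z + 2)] / [(-5)·(z + 2)] = -1(z + 7) / ((-5)(z + 2)).
So |(z + 3)/(z + 2) − (4/5)| = |z + 7| / (5·|z + 2|).
Restrict δ ≤ 5/2. Then |z + 7| < 5/2 gives |z + 2| = |(z + 7) + (-5)| ≥ 5 − 5/2 = 5/2.
Hence |(z + 3)/(z + 2) − (4/5)| < |z + 7|/(5·(5/2)) = (2/25)|z + 7|, which is < ϵ once |z + 7| < (25/2)ϵ.
Take δ = min(5/2, (25/2)ϵ). Then 0 < |z + 7| < δ forces both bounds, so |(z + 3)/(z + 2) − (4/5)| < ϵ.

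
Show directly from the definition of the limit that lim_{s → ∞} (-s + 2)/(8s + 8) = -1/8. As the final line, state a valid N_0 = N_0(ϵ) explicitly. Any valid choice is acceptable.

Suppose ϵ > 0. We seek N_0 > 0 such that s > N_0 implies |(-s + 2)/(8s + 8) + 1/8| < ϵ.
(-s + 2)/(8s + 8) + 1/8 = (8(-s + 2) − (-1)(8s + 8)) / (8(8s + 8)) = 24/(8(8s + 8)).
For s > 0 we have 8s + 8 > 8s, so |(-s + 2)/(8s + 8) + 1/8| = 24/(8(8s + 8)) < 24/(8·8s) = (3/8)/s.
Thus |(-s + 2)/(8s + 8) + 1/8| < ϵ whenever s > (3/8)/ϵ.
Take N_0 = (3/8)/ϵ. If s > N_0 then |(-s + 2)/(8s + 8) + 1/8| < (3/8)/s < ϵ.

N_0 = (3/8)/ϵ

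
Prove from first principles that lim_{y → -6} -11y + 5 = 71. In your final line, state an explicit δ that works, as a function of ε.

Let ε > 0. We need δ > 0 so that 0 < |y + 6| < δ implies |(-11y + 5) − 71| < ε.
|(-11y + 5) − 71| = |-11y - 66| = 11|y + 6|.
So 11|y + 6| < ε exactly when |y + 6| < ε/11.
Take δ = ε/11. If 0 < |y + 6| < δ then |(-11y + 5) − 71| = 11|y + 6| < 11·(ε/11) = ε.

δ = ε/11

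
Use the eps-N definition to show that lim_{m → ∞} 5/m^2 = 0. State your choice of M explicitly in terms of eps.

M = (5/eps)^{1/2}

Let eps > 0. For m ≥ 1, |5/m^2 − 0| = 5/m^2.
5/m^2 < eps ⇔ m^2 > 5/eps ⇔ m > (5/eps)^{1/2}.
Take M = (5/eps)^{1/2}. Then m > M implies 5/m^2 < eps.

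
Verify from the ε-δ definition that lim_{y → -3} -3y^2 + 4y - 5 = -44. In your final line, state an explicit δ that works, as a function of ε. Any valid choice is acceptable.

Suppose ε > 0. We want δ > 0 such that 0 < |y + 3| < δ implies |(-3y^2 + 4y - 5) + 44| < ε.
(-3y^2 + 4y - 5) + 44 = -3y^2 + 4y + 39 = (y + 3)(-3y + 13).
So |(-3y^2 + 4y - 5) + 44| = |y + 3|·|-3y + 13|.
Require δ ≤ 1. Then |y + 3| < 1 gives |y| < 4, and by the triangle inequality |-3y + 13| ≤ 3·4 + 13 = 25.
Hence |(-3y^2 + 4y - 5) + 44| ≤ 25|y + 3| < ε provided |y + 3| < ε/25.
Choosing δ = min(1, ε/25) ensures both conditions, hence |(-3y^2 + 4y - 5) + 44| < ε.

δ = min(1, ε/25)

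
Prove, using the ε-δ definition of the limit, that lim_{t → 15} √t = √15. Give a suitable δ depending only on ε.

δ = min(15, √15·ε)

Let ε > 0. We want δ > 0 such that 0 < |t − 15| < δ implies |√t − √15| < ε.
Rationalise: √t − √15 = (t − 15)/(√t + √15), so |√t − √15| = |t − 15|/(√t + √15).
Restrict δ ≤ 15 so that |t − 15| < 15 forces t > 0, and then √t + √15 > √15.
Hence |√t − √15| < |t − 15|/√15, which is < ε once |t − 15| < √15·ε.
Take δ = min(15, √15·ε). If 0 < |t − 15| < δ then t > 0 and |√t − √15| < |t − 15|/√15 < ε.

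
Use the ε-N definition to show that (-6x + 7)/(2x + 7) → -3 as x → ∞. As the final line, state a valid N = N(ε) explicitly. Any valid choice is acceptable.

Fix ε > 0. We seek N > 0 such that x > N implies |(-6x + 7)/(2x + 7) + 3| < ε.
(-6x + 7)/(2x + 7) + 3 = (2(-6x + 7) − (-6)(2x + 7)) / (2(2x + 7)) = 56/(2(2x + 7)).
For x > 0 we have 2x + 7 > 2x, so |(-6x + 7)/(2x + 7) + 3| = 56/(2(2x + 7)) < 56/(2·2x) = 14/x.
Thus |(-6x + 7)/(2x + 7) + 3| < ε whenever x > 14/ε.
Take N = 14/ε. If x > N then |(-6x + 7)/(2x + 7) + 3| < 14/x < ε.

N = 14/ε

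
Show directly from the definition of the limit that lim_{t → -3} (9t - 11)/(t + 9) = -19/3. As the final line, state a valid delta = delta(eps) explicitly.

Let eps > 0. We want delta > 0 with 0 < |t + 3| < delta ⇒ |(9t - 11)/(t + 9) + 19/3| < eps.
Combining over a common denominator, (9t - 11)/(t + 9) + 19/3 = [(9t - 11)·6 − (-38)·(t + 9)] / [6·(t + 9)] = 92(t + 3) / (6(t + 9)).
So |(9t - 11)/(t + 9) + 19/3| = 92|t + 3| / (6·|t + 9|).
Restrict delta ≤ 3. Then |t + 3| < 3 gives |t + 9| = |(t + 3) + 6| ≥ 6 − 3 = 3.
Hence |(9t - 11)/(t + 9) + 19/3| < 92|t + 3|/(6·3) = (46/9)|t + 3|, which is < eps once |t + 3| < (9/46)eps.
Take delta = min(3, (9/46)eps). Then 0 < |t + 3| < delta forces both bounds, so |(9t - 11)/(t + 9) + 19/3| < eps.

delta = min(3, (9/46)eps)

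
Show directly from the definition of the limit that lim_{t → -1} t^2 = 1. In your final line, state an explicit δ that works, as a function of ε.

Let ε > 0. We seek δ > 0 with 0 < |t + 1| < δ ⇒ |t^2 − 1| < ε.
Factor: t^2 − 1 = (t + 1)(t - 1), so |t^2 − 1| = |t + 1|·|t - 1|.
Restrict δ ≤ 2. Then |t + 1| < 2 gives |t| < 3, so by the triangle inequality |t - 1| ≤ 3 + 1 = 4.
Hence |t^2 − 1| ≤ 4|t + 1|, which is < ε once |t + 1| < ε/4.
Take δ = min(2, ε/4). If 0 < |t + 1| < δ then both bounds hold and |t^2 − 1| ≤ 4|t + 1| < 4·(ε/4) = ε.

δ = min(2, ε/4)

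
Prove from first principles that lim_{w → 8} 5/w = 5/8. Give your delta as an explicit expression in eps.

Let eps > 0 be given. We seek delta > 0 such that 0 < |w − 8| < delta implies |5/w − (5/8)| < eps.
|5/w − (5/8)| = 5·|8 − w|/(8·|w|) = 5|w − 8|/(8|w|).
Restrict delta ≤ 4. Then |w − 8| < 4 gives |w| > 4, so 8|w| > 32.
Then |5/w − (5/8)| < 5|w − 8|/32, which is < eps when |w − 8| < (32/5)eps.
Take delta = min(4, (32/5)eps). Then 0 < |w − 8| < delta gives both |w − 8| < 4 and |w − 8| < (32/5)eps, so |5/w − (5/8)| < eps.

delta = min(4, (32/5)eps)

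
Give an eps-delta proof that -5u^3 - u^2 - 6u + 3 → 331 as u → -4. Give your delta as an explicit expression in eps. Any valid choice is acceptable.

Fix eps > 0. We want delta > 0 such that 0 < |u + 4| < delta implies |(-5u^3 - u^2 - 6u + 3) − 331| < eps.
(-5u^3 - u^2 - 6u + 3) − 331 = -5u^3 - u^2 - 6u - 328 = (u + 4)(-5u^2 + 19u - 82).
So |(-5u^3 - u^2 - 6u + 3) − 331| = |u + 4|·|-5u^2 + 19u - 82|.
Require delta ≤ 1. Then |u + 4| < 1 gives |u| < 5, and by the triangle inequality |-5u^2 + 19u - 82| ≤ 5·5^2 + 19·5 + 82 = 302.
Hence |(-5u^3 - u^2 - 6u + 3) − 331| ≤ 302|u + 4| < eps provided |u + 4| < eps/302.
Take delta = min(1, eps/302). Then 0 < |u + 4| < delta gives both |u + 4| < 1 and |u + 4| < eps/302, so |(-5u^3 - u^2 - 6u + 3) − 331| < eps.

delta = min(1, eps/302)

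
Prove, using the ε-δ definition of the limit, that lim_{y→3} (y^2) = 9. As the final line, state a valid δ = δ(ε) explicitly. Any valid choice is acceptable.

δ = min(1, ε/7)

Let ε > 0. We seek δ > 0 with 0 < |y − 3| < δ ⇒ |y^2 − 9| < ε.
Factor: y^2 − 9 = (y − 3)(y + 3), so |y^2 − 9| = |y − 3|·|y + 3|.
Restrict δ ≤ 1. Then |y − 3| < 1 gives |y| < 4, so by the triangle inequality |y + 3| ≤ 4 + 3 = 7.
Hence |y^2 − 9| ≤ 7|y − 3|, which is < ε once |y − 3| < ε/7.
Take δ = min(1, ε/7). If 0 < |y − 3| < δ then both bounds hold and |y^2 − 9| ≤ 7|y − 3| < 7·(ε/7) = ε.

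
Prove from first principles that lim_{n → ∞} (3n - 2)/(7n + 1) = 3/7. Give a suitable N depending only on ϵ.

N = (17/49)/ϵ

Suppose ϵ > 0. For n ≥ 1, |(3n - 2)/(7n + 1) − (3/7)| = |-17|/(7(7n + 1)) = 17/(7(7n + 1)).
Since 7n + 1 ≥ 7n for n ≥ 1, this is ≤ 17/(7·7n) = (17/49)/n.
So |(3n - 2)/(7n + 1) − (3/7)| < ϵ whenever n > (17/49)/ϵ.
Take N = (17/49)/ϵ. If n > N then |(3n - 2)/(7n + 1) − (3/7)| ≤ (17/49)/n < ϵ.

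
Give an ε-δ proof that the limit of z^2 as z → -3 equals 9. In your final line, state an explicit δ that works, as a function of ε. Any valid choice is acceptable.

δ = min(1, ε/7)

Let ε > 0. We seek δ > 0 with 0 < |z + 3| < δ ⇒ |z^2 − 9| < ε.
Factor: z^2 − 9 = (z + 3)(z - 3), so |z^2 − 9| = |z + 3|·|z - 3|.
Impose δ ≤ 1 so that |z| < 4; then |z - 3| ≤ 7.
Hence |z^2 − 9| ≤ 7|z + 3|, which is < ε once |z + 3| < ε/7.
Take δ = min(1, ε/7). If 0 < |z + 3| < δ then both bounds hold and |z^2 − 9| ≤ 7|z + 3| < 7·(ε/7) = ε.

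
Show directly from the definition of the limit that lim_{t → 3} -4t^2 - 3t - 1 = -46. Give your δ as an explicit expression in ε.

Fix ε > 0. We want δ > 0 such that 0 < |t − 3| < δ implies |(-4t^2 - 3t - 1) + 46| < ε.
(-4t^2 - 3t - 1) + 46 = -4t^2 - 3t + 45 = (t − 3)(-4t - 15).
So |(-4t^2 - 3t - 1) + 46| = |t − 3|·|-4t - 15|.
Require δ ≤ 1. Then |t − 3| < 1 gives |t| < 4, and by the triangle inequality |-4t - 15| ≤ 4·4 + 15 = 31.
Hence |(-4t^2 - 3t - 1) + 46| ≤ 31|t − 3| < ε provided |t − 3| < ε/31.
Choosing δ = min(1, ε/31) ensures both conditions, hence |(-4t^2 - 3t - 1) + 46| < ε.

δ = min(1, ε/31)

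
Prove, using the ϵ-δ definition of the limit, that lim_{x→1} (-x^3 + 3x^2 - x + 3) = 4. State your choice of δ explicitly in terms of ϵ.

Let ϵ > 0 be given. We want δ > 0 such that 0 < |x − 1| < δ implies |(-x^3 + 3x^2 - x + 3) − 4| < ϵ.
(-x^3 + 3x^2 - x + 3) − 4 = -x^3 + 3x^2 - x - 1 = (x − 1)(-x^2 + 2x + 1).
So |(-x^3 + 3x^2 - x + 3) − 4| = |x − 1|·|-x^2 + 2x + 1|.
Assume first that |x − 1| < 2, so |x| < 3. Then |-x^2 + 2x + 1| ≤ 3^2 + 2·3 + 1 = 16.
Hence |(-x^3 + 3x^2 - x + 3) − 4| ≤ 16|x − 1| < ϵ provided |x − 1| < ϵ/16.
Take δ = min(2, ϵ/16). Then 0 < |x − 1| < δ gives both |x − 1| < 2 and |x − 1| < ϵ/16, so |(-x^3 + 3x^2 - x + 3) − 4| < ϵ.

δ = min(2, ϵ/16)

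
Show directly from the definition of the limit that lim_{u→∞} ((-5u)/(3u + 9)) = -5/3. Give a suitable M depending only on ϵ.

Fix ϵ > 0. We seek M > 0 such that u > M implies |(-5u)/(3u + 9) + 5/3| < ϵ.
(-5u)/(3u + 9) + 5/3 = (3(-5u) − (-5)(3u + 9)) / (3(3u + 9)) = 45/(3(3u + 9)).
For u > 0 we have 3u + 9 > 3u, so |(-5u)/(3u + 9) + 5/3| = 45/(3(3u + 9)) < 45/(3·3u) = 5/u.
Thus |(-5u)/(3u + 9) + 5/3| < ϵ whenever u > 5/ϵ.
Take M = 5/ϵ. If u > M then |(-5u)/(3u + 9) + 5/3| < 5/u < ϵ.

M = 5/ϵ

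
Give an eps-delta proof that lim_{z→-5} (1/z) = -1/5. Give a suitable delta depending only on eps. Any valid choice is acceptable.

Let eps > 0. We seek delta > 0 such that 0 < |z + 5| < delta implies |1/z + 1/5| < eps.
|1/z + 1/5| = |-5 − z|/(5·|z|) = |z + 5|/(5|z|).
Restrict delta ≤ 5/2. Then |z + 5| < 5/2 gives |z| > 5/2, so 5|z| > 25/2.
Then |1/z + 1/5| < |z + 5|/(25/2), which is < eps when |z + 5| < (25/2)eps.
Take delta = min(5/2, (25/2)eps). Then 0 < |z + 5| < delta gives both |z + 5| < 5/2 and |z + 5| < (25/2)eps, so |1/z + 1/5| < eps.

delta = min(5/2, (25/2)eps)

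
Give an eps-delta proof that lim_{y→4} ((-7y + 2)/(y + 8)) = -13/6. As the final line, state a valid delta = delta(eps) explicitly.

delta = min(6, (36/29)eps)

Let eps > 0. We want delta > 0 with 0 < |y − 4| < delta ⇒ |(-7y + 2)/(y + 8) + 13/6| < eps.
Combining over a common denominator, (-7y + 2)/(y + 8) + 13/6 = [(-7y + 2)·12 − (-26)·(y + 8)] / [12·(y + 8)] = -58(y − 4) / (12(y + 8)).
So |(-7y + 2)/(y + 8) + 13/6| = 58|y − 4| / (12·|y + 8|).
Require delta ≤ 6, so |y + 8| ≥ |12| − |y − 4| > 12 − 6 = 6.
Hence |(-7y + 2)/(y + 8) + 13/6| < 58|y − 4|/(12·6) = (29/36)|y − 4|, which is < eps once |y − 4| < (36/29)eps.
Take delta = min(6, (36/29)eps). Then 0 < |y − 4| < delta forces both bounds, so |(-7y + 2)/(y + 8) + 13/6| < eps.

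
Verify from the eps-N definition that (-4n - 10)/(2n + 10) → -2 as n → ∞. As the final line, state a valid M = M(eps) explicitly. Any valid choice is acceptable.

M = 5/eps

Suppose eps > 0. For n ≥ 1, |(-4n - 10)/(2n + 10) + 2| = |20|/(2(2n + 10)) = 20/(2(2n + 10)).
Since 2n + 10 ≥ 2n for n ≥ 1, this is ≤ 20/(2·2n) = 5/n.
So |(-4n - 10)/(2n + 10) + 2| < eps whenever n > 5/eps.
Take M = 5/eps. If n > M then |(-4n - 10)/(2n + 10) + 2| ≤ 5/n < eps.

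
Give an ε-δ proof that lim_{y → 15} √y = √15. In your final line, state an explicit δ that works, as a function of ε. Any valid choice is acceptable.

Suppose ε > 0. We want δ > 0 such that 0 < |y − 15| < δ implies |√y − √15| < ε.
Multiplying by the conjugate, |√y − √15| = |y − 15|/(√y + √15).
Restrict δ ≤ 15 so that |y − 15| < 15 forces y > 0, and then √y + √15 > √15.
Hence |√y − √15| < |y − 15|/√15, which is < ε once |y − 15| < √15·ε.
Take δ = min(15, √15·ε). If 0 < |y − 15| < δ then y > 0 and |√y − √15| < |y − 15|/√15 < ε.

δ = min(15, √15·ε)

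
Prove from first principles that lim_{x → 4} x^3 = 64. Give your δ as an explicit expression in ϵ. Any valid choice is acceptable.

δ = min(1, ϵ/61)

Let ϵ > 0. We seek δ > 0 with 0 < |x − 4| < δ ⇒ |x^3 − 64| < ϵ.
Factor: x^3 − 64 = (x − 4)(x^2 + 4x + 16), so |x^3 − 64| = |x − 4|·|x^2 + 4x + 16|.
Impose δ ≤ 1 so that |x| < 5; then |x^2 + 4x + 16| ≤ 61.
Hence |x^3 − 64| ≤ 61|x − 4|, which is < ϵ once |x − 4| < ϵ/61.
Take δ = min(1, ϵ/61). If 0 < |x − 4| < δ then both bounds hold and |x^3 − 64| ≤ 61|x − 4| < 61·(ϵ/61) = ϵ.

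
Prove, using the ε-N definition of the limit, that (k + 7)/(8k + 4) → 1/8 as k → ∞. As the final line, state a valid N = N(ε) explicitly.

N = (13/16)/ε

Let ε > 0 be given. For k ≥ 1, |(k + 7)/(8k + 4) − (1/8)| = |52|/(8(8k + 4)) = 52/(8(8k + 4)).
Since 8k + 4 ≥ 8k for k ≥ 1, this is ≤ 52/(8·8k) = (13/16)/k.
So |(k + 7)/(8k + 4) − (1/8)| < ε whenever k > (13/16)/ε.
Take N = (13/16)/ε. If k > N then |(k + 7)/(8k + 4) − (1/8)| ≤ (13/16)/k < ε.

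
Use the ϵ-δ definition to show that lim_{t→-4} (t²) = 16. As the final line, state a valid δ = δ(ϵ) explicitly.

δ = min(2, ϵ/10)

Let ϵ > 0. We seek δ > 0 with 0 < |t + 4| < δ ⇒ |t² − 16| < ϵ.
Factor: t² − 16 = (t + 4)(t - 4), so |t² − 16| = |t + 4|·|t - 4|.
Restrict δ ≤ 2. Then |t + 4| < 2 gives |t| < 6, so by the triangle inequality |t - 4| ≤ 6 + 4 = 10.
Hence |t² − 16| ≤ 10|t + 4|, which is < ϵ once |t + 4| < ϵ/10.
Take δ = min(2, ϵ/10). If 0 < |t + 4| < δ then both bounds hold and |t² − 16| ≤ 10|t + 4| < 10·(ϵ/10) = ϵ.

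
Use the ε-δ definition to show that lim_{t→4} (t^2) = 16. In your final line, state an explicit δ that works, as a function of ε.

Let ε > 0. We seek δ > 0 with 0 < |t − 4| < δ ⇒ |t^2 − 16| < ε.
Factor: t^2 − 16 = (t − 4)(t + 4), so |t^2 − 16| = |t − 4|·|t + 4|.
Restrict δ ≤ 1. Then |t − 4| < 1 gives |t| < 5, so by the triangle inequality |t + 4| ≤ 5 + 4 = 9.
Hence |t^2 − 16| ≤ 9|t − 4|, which is < ε once |t − 4| < ε/9.
Take δ = min(1, ε/9). If 0 < |t − 4| < δ then both bounds hold and |t^2 − 16| ≤ 9|t − 4| < 9·(ε/9) = ε.

δ = min(1, ε/9)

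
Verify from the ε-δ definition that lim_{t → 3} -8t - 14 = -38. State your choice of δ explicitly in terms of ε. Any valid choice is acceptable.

Let ε > 0. We need δ > 0 so that 0 < |t − 3| < δ implies |(-8t - 14) + 38| < ε.
Since (-8t - 14) + 38 = -8(t − 3), we have |(-8t - 14) + 38| = 8|t − 3|.
So 8|t − 3| < ε exactly when |t − 3| < ε/8.
Take δ = ε/8. If 0 < |t − 3| < δ then |(-8t - 14) + 38| = 8|t − 3| < 8·(ε/8) = ε.

δ = ε/8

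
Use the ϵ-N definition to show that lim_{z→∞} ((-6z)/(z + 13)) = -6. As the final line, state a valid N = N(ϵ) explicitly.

N = 78/ϵ

Suppose ϵ > 0. We seek N > 0 such that z > N implies |(-6z)/(z + 13) + 6| < ϵ.
(-6z)/(z + 13) + 6 = ((-6z) − (-6)(z + 13)) / ((z + 13)) = 78/((z + 13)).
For z > 0 we have z + 13 > z, so |(-6z)/(z + 13) + 6| = 78/((z + 13)) < 78/(z) = 78/z.
Thus |(-6z)/(z + 13) + 6| < ϵ whenever z > 78/ϵ.
Take N = 78/ϵ. If z > N then |(-6z)/(z + 13) + 6| < 78/z < ϵ.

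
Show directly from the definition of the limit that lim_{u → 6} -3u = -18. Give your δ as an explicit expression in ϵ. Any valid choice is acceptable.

δ = ϵ/3

Suppose ϵ > 0. We need δ > 0 so that 0 < |u − 6| < δ implies |(-3u) + 18| < ϵ.
Since (-3u) + 18 = -3(u − 6), we have |(-3u) + 18| = 3|u − 6|.
Thus it suffices that |u − 6| < ϵ/3.
Choosing δ = ϵ/3 gives |(-3u) + 18| = 3|u − 6| < ϵ whenever |u − 6| < δ.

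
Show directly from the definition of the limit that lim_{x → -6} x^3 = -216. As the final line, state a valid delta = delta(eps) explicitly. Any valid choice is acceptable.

delta = min(2, eps/148)

Let eps > 0 be given. We seek delta > 0 with 0 < |x + 6| < delta ⇒ |x^3 + 216| < eps.
Factor: x^3 + 216 = (x + 6)(x^2 - 6x + 36), so |x^3 + 216| = |x + 6|·|x^2 - 6x + 36|.
Restrict delta ≤ 2. Then |x + 6| < 2 gives |x| < 8, so by the triangle inequality |x^2 - 6x + 36| ≤ 8^2 + 6·8 + 36 = 148.
Hence |x^3 + 216| ≤ 148|x + 6|, which is < eps once |x + 6| < eps/148.
Take delta = min(2, eps/148). If 0 < |x + 6| < delta then both bounds hold and |x^3 + 216| ≤ 148|x + 6| < 148·(eps/148) = eps.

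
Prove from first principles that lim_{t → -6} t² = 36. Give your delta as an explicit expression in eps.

Fix eps > 0. We seek delta > 0 with 0 < |t + 6| < delta ⇒ |t² − 36| < eps.
Factor: t² − 36 = (t + 6)(t - 6), so |t² − 36| = |t + 6|·|t - 6|.
Restrict delta ≤ 1. Then |t + 6| < 1 gives |t| < 7, so by the triangle inequality |t - 6| ≤ 7 + 6 = 13.
Hence |t² − 36| ≤ 13|t + 6|, which is < eps once |t + 6| < eps/13.
Take delta = min(1, eps/13). If 0 < |t + 6| < delta then both bounds hold and |t² − 36| ≤ 13|t + 6| < 13·(eps/13) = eps.

delta = min(1, eps/13)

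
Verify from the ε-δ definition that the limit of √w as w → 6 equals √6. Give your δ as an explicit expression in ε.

Let ε > 0 be given. We want δ > 0 such that 0 < |w − 6| < δ implies |√w − √6| < ε.
Multiplying by the conjugate, |√w − √6| = |w − 6|/(√w + √6).
Restrict δ ≤ 6 so that |w − 6| < 6 forces w > 0, and then √w + √6 > √6.
Hence |√w − √6| < |w − 6|/√6, which is < ε once |w − 6| < √6·ε.
Take δ = min(6, √6·ε). If 0 < |w − 6| < δ then w > 0 and |√w − √6| < |w − 6|/√6 < ε.

δ = min(6, √6·ε)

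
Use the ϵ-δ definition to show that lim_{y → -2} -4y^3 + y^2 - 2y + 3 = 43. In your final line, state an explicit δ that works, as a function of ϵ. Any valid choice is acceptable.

Let ϵ > 0. We want δ > 0 such that 0 < |y + 2| < δ implies |(-4y^3 + y^2 - 2y + 3) − 43| < ϵ.
(-4y^3 + y^2 - 2y + 3) − 43 = -4y^3 + y^2 - 2y - 40 = (y + 2)(-4y^2 + 9y - 20).
So |(-4y^3 + y^2 - 2y + 3) − 43| = |y + 2|·|-4y^2 + 9y - 20|.
Require δ ≤ 1. Then |y + 2| < 1 gives |y| < 3, and by the triangle inequality |-4y^2 + 9y - 20| ≤ 4·3^2 + 9·3 + 20 = 83.
Hence |(-4y^3 + y^2 - 2y + 3) − 43| ≤ 83|y + 2| < ϵ provided |y + 2| < ϵ/83.
Take δ = min(1, ϵ/83). Then 0 < |y + 2| < δ gives both |y + 2| < 1 and |y + 2| < ϵ/83, so |(-4y^3 + y^2 - 2y + 3) − 43| < ϵ.

δ = min(1, ϵ/83)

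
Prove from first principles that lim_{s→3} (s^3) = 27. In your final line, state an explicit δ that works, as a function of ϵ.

Let ϵ > 0. We seek δ > 0 with 0 < |s − 3| < δ ⇒ |s^3 − 27| < ϵ.
Factor: s^3 − 27 = (s − 3)(s^2 + 3s + 9), so |s^3 − 27| = |s − 3|·|s^2 + 3s + 9|.
Impose δ ≤ 1 so that |s| < 4; then |s^2 + 3s + 9| ≤ 37.
Hence |s^3 − 27| ≤ 37|s − 3|, which is < ϵ once |s − 3| < ϵ/37.
Take δ = min(1, ϵ/37). If 0 < |s − 3| < δ then both bounds hold and |s^3 − 27| ≤ 37|s − 3| < 37·(ϵ/37) = ϵ.

δ = min(1, ϵ/37)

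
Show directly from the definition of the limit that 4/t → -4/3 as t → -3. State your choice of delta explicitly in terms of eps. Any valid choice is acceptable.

Fix eps > 0. We seek delta > 0 such that 0 < |t + 3| < delta implies |4/t + 4/3| < eps.
|4/t + 4/3| = 4·|-3 − t|/(3·|t|) = 4|t + 3|/(3|t|).
Require delta ≤ 3/2 so that |t| > 3 − 3/2 = 3/2, hence 3|t| > 9/2.
Then |4/t + 4/3| < 4|t + 3|/(9/2), which is < eps when |t + 3| < (9/8)eps.
Take delta = min(3/2, (9/8)eps). Then 0 < |t + 3| < delta gives both |t + 3| < 3/2 and |t + 3| < (9/8)eps, so |4/t + 4/3| < eps.

delta = min(3/2, (9/8)eps)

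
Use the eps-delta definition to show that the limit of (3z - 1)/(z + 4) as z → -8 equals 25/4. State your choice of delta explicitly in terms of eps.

delta = min(2, (8/13)eps)

Let eps > 0 be given. We want delta > 0 with 0 < |z + 8| < delta ⇒ |(3z - 1)/(z + 4) − (25/4)| < eps.
Combining over a common denominator, (3z - 1)/(z + 4) − (25/4) = [(3z - 1)·(-4) − (-25)·(z + 4)] / [(-4)·(z + 4)] = 13(z + 8) / ((-4)(z + 4)).
So |(3z - 1)/(z + 4) − (25/4)| = 13|z + 8| / (4·|z + 4|).
Restrict delta ≤ 2. Then |z + 8| < 2 gives |z + 4| = |(z + 8) + (-4)| ≥ 4 − 2 = 2.
Hence |(3z - 1)/(z + 4) − (25/4)| < 13|z + 8|/(4·2) = (13/8)|z + 8|, which is < eps once |z + 8| < (8/13)eps.
Take delta = min(2, (8/13)eps). Then 0 < |z + 8| < delta forces both bounds, so |(3z - 1)/(z + 4) − (25/4)| < eps.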